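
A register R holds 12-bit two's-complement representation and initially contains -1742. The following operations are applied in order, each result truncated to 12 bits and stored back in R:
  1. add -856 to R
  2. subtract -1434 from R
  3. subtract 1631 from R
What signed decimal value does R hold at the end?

1301

Start: R = -1742 = 100100110010.
R = -1742 + (-856) = -2598; wraps to 1498 = 010111011010
R = 1498 − (-1434) = 2932; wraps to -1164 = 101101110100
R = -1164 − 1631 = -2795; wraps to 1301 = 010100010101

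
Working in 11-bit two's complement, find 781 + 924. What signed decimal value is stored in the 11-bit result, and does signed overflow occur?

781 → 01100001101
924 → 01110011100
  01100001101
+ 01110011100
= 11010101001
Result 11010101001: MSB = 1 → 1705 − 2048 = -343.
Both addends are non-negative but the stored result is negative: signed overflow. The true value 781 + 924 = 1705 lies outside [-1024, 1023].

-343; overflow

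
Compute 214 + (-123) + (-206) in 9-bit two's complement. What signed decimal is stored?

214 + (-123) = 91 (001011011)
91 + (-206) = -115 (110001101)

-115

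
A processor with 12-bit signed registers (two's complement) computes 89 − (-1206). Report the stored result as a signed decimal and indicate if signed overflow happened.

89 → 000001011001
-1206 → 101101001010
Subtract via negate-and-add: invert 101101001010 + 1 = 010010110110 (i.e. 1206).
  000001011001
+ 010010110110
= 010100001111
Result 010100001111: MSB = 0 → value 1295.
Both addends (after negating the subtrahend) are non-negative and so is the stored result: no signed overflow.

1295; no overflow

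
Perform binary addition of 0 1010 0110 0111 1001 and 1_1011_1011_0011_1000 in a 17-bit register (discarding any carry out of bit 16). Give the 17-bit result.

  01010011001111001
+ 11011101100111000
= 00110000110110001  (discard carry-out 1)

00110000110110001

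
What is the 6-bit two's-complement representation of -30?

100010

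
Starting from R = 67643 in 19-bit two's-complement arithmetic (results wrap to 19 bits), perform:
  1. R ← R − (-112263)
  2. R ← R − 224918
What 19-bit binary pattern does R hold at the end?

1110101000000101100

Start: R = 67643 = 0010000100000111011.
R = 67643 − (-112263) = 179906 = 0101011111011000010
R = 179906 − 224918 = -45012 = 1110101000000101100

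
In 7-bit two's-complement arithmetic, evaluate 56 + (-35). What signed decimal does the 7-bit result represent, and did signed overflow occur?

56 → 0111000
-35 → 1011101
  0111000
+ 1011101
= 0010101  (discard carry-out 1)
Result 0010101: MSB = 0 → value 21.
Addends have opposite signs, so signed overflow cannot occur.

21; no overflow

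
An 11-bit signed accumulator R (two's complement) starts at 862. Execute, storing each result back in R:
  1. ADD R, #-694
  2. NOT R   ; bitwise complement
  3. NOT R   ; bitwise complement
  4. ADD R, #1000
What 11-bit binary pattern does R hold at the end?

10010010000

Start: R = 862 = 01101011110.
R = 862 + (-694) = 168 = 00010101000
R = NOT 00010101000 = 11101010111 = -169
R = NOT 11101010111 = 00010101000 = 168
R = 168 + 1000 = 1168; wraps to -880 = 10010010000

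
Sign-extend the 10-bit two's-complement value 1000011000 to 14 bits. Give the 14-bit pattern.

MSB of 1000011000 is 1; replicate it into the new high bits.
1111|1000011000 → 11111000011000 (still -488).

11111000011000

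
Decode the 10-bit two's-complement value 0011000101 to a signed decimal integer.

197

MSB is 0, so the value is non-negative: 0011000101 = 197.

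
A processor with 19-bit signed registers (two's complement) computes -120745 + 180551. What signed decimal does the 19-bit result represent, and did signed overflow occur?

59806; no overflow

-120745 → 1100010100001010111
180551 → 0101100000101000111
  1100010100001010111
+ 0101100000101000111
= 0001110100110011110  (discard carry-out 1)
Result 0001110100110011110: MSB = 0 → value 59806.
Addends have opposite signs, so signed overflow cannot occur.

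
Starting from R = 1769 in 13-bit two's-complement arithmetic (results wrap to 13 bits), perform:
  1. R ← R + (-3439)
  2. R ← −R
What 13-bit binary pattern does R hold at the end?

Start: R = 1769 = 0011011101001.
R = 1769 + (-3439) = -1670 = 1100101111010
R = −(-1670) = 1670 = 0011010000110

0011010000110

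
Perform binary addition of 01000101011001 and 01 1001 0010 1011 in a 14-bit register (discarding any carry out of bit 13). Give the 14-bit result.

  01000101011001
+ 01100100101011
= 10101010000100

10101010000100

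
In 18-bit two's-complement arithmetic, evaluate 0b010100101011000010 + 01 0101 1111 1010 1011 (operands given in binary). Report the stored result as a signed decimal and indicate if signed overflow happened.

-87443; overflow

0b010100101011000010 → 010100101011000010 = 84674 (signed)
01 0101 1111 1010 1011 → 010101111110101011 = 90027 (signed)
  010100101011000010
+ 010101111110101011
= 101010101001101101
Result 101010101001101101: MSB = 1 → 174701 − 262144 = -87443.
Both addends are non-negative but the stored result is negative: signed overflow. The true value 84674 + 90027 = 174701 lies outside [-131072, 131071].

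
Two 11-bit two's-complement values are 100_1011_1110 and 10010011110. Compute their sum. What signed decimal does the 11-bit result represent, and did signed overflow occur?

348; overflow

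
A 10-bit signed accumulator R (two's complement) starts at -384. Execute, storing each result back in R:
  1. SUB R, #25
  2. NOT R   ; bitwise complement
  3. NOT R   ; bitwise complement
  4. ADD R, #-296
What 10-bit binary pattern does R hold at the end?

Start: R = -384 = 1010000000.
R = -384 − 25 = -409 = 1001100111
R = NOT 1001100111 = 0110011000 = 408
R = NOT 0110011000 = 1001100111 = -409
R = -409 + (-296) = -705; wraps to 319 = 0100111111

0100111111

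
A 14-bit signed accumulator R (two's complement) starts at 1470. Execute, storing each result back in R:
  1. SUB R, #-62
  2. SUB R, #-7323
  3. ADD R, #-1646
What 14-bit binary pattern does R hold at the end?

Start: R = 1470 = 00010110111110.
R = 1470 − (-62) = 1532 = 00010111111100
R = 1532 − (-7323) = 8855; wraps to -7529 = 10001010010111
R = -7529 + (-1646) = -9175; wraps to 7209 = 01110000101001

01110000101001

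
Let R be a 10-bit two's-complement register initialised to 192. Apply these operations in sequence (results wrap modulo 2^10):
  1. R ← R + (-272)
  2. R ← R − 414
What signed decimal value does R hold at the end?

Start: R = 192 = 0011000000.
R = 192 + (-272) = -80 = 1110110000
R = -80 − 414 = -494 = 1000010010

-494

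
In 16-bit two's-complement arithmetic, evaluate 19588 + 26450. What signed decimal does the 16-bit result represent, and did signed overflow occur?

-19498; overflow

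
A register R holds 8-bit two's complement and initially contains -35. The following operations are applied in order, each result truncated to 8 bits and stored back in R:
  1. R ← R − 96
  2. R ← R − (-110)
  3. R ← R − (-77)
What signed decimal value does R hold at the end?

Start: R = -35 = 11011101.
R = -35 − 96 = -131; wraps to 125 = 01111101
R = 125 − (-110) = 235; wraps to -21 = 11101011
R = -21 − (-77) = 56 = 00111000

56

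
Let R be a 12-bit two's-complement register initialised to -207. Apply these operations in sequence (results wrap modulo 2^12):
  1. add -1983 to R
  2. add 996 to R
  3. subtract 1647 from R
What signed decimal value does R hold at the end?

1255

Start: R = -207 = 111100110001.
R = -207 + (-1983) = -2190; wraps to 1906 = 011101110010
R = 1906 + 996 = 2902; wraps to -1194 = 101101010110
R = -1194 − 1647 = -2841; wraps to 1255 = 010011100111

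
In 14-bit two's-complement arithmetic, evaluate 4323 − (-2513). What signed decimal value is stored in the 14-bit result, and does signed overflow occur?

4323 → 01000011100011
-2513 → 11011000101111
Subtract via negate-and-add: invert 11011000101111 + 1 = 00100111010001 (i.e. 2513).
  01000011100011
+ 00100111010001
= 01101010110100
Result 01101010110100: MSB = 0 → value 6836.
Both addends (after negating the subtrahend) are non-negative and so is the stored result: no signed overflow.

6836; no overflow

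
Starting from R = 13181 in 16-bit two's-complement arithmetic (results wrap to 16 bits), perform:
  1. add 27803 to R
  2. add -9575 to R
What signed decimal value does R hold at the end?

Start: R = 13181 = 0011001101111101.
R = 13181 + 27803 = 40984; wraps to -24552 = 1010000000011000
R = -24552 + (-9575) = -34127; wraps to 31409 = 0111101010110001

31409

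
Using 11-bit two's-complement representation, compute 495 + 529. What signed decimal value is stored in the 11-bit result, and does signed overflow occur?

495 → 00111101111
529 → 01000010001
  00111101111
+ 01000010001
= 10000000000
Result 10000000000: MSB = 1 → 1024 − 2048 = -1024.
Both addends are non-negative but the stored result is negative: signed overflow. The true value 495 + 529 = 1024 lies outside [-1024, 1023].

-1024; overflow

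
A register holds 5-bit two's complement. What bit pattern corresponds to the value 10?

10 is non-negative, so write it directly in 5 bits: 01010.

01010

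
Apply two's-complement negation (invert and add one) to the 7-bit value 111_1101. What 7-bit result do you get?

0000011

Invert: 0000010. Add 1: 0000011.
Check: 1111101 = -3, 0000011 = 3.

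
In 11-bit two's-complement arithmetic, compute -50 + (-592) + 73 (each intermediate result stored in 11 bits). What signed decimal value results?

-569

-50 + (-592) = -642 (10101111110)
-642 + 73 = -569 (10111000111)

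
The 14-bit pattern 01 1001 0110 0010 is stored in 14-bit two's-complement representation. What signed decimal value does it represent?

6498

MSB is 0, so the value is non-negative: 01100101100010 = 6498.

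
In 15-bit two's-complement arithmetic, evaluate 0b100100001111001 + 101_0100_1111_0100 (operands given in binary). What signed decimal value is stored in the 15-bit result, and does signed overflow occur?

7533; overflow

0b100100001111001 → 100100001111001 = -14215 (signed)
101_0100_1111_0100 → 101010011110100 = -11020 (signed)
  100100001111001
+ 101010011110100
= 001110101101101  (discard carry-out 1)
Result 001110101101101: MSB = 0 → value 7533.
Both addends are negative but the stored result is non-negative: signed overflow. The true value -14215 + (-11020) = -25235 lies outside [-16384, 16383].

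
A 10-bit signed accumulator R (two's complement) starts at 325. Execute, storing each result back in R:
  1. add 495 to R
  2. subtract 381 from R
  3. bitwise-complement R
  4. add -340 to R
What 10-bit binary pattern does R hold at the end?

0011110100

Start: R = 325 = 0101000101.
R = 325 + 495 = 820; wraps to -204 = 1100110100
R = -204 − 381 = -585; wraps to 439 = 0110110111
R = NOT 0110110111 = 1001001000 = -440
R = -440 + (-340) = -780; wraps to 244 = 0011110100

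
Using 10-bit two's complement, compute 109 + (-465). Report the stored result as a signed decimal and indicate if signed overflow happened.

-356; no overflow

109 → 0001101101
-465 → 1000101111
  0001101101
+ 1000101111
= 1010011100
Result 1010011100: MSB = 1 → 668 − 1024 = -356.
Addends have opposite signs, so signed overflow cannot occur.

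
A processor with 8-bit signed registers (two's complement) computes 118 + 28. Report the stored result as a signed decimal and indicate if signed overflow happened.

-110; overflow

118 → 01110110
28 → 00011100
  01110110
+ 00011100
= 10010010
Result 10010010: MSB = 1 → 146 − 256 = -110.
Both addends are non-negative but the stored result is negative: signed overflow. The true value 118 + 28 = 146 lies outside [-128, 127].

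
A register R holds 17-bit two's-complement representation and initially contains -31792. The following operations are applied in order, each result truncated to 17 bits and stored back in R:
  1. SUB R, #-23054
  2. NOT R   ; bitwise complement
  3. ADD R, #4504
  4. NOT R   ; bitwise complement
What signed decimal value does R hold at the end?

-13242

Start: R = -31792 = 11000001111010000.
R = -31792 − (-23054) = -8738 = 11101110111011110
R = NOT 11101110111011110 = 00010001000100001 = 8737
R = 8737 + 4504 = 13241 = 00011001110111001
R = NOT 00011001110111001 = 11100110001000110 = -13242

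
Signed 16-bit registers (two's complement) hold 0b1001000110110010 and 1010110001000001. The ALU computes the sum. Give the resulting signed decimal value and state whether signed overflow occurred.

0b1001000110110010 → 1001000110110010 = -28238 (signed)
1010110001000001 = -21439 (signed)
  1001000110110010
+ 1010110001000001
= 0011110111110011  (discard carry-out 1)
Result 0011110111110011: MSB = 0 → value 15859.
Both addends are negative but the stored result is non-negative: signed overflow. The true value -28238 + (-21439) = -49677 lies outside [-32768, 32767].

15859; overflow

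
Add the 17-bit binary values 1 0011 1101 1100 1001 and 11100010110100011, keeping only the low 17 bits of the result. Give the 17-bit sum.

  10011110111001001
+ 11100010110100011
= 10000001101101100  (discard carry-out 1)

10000001101101100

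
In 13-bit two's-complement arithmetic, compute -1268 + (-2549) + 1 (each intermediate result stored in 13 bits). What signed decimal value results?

-3816

-1268 + (-2549) = -3817 (1000100010111)
-3817 + 1 = -3816 (1000100011000)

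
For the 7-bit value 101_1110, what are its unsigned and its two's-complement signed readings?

Unsigned: 1011110 = 94.
Signed: MSB=1 → 94 − 128 = -34.

unsigned = 94, signed = -34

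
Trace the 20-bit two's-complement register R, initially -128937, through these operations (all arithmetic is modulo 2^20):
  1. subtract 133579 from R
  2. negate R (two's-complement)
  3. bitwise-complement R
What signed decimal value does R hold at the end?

-262517

Start: R = -128937 = 11100000100001010111.
R = -128937 − 133579 = -262516 = 10111111111010001100
R = −(-262516) = 262516 = 01000000000101110100
R = NOT 01000000000101110100 = 10111111111010001011 = -262517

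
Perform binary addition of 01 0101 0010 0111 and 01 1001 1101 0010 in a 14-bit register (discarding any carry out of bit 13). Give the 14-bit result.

10111011111001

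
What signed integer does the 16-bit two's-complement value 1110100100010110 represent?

-5866

MSB is 1, so the value is negative.
Unsigned reading: 59670. Subtract 2^16 = 65536: 59670 − 65536 = -5866.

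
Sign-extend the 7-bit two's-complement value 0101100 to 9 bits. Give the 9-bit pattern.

000101100

MSB of 0101100 is 0; replicate it into the new high bits.
00|0101100 → 000101100 (still 44).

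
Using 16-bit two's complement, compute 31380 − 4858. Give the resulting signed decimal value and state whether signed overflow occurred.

26522; no overflow

31380 → 0111101010010100
4858 → 0001001011111010
Subtract via negate-and-add: invert 0001001011111010 + 1 = 1110110100000110 (i.e. -4858).
  0111101010010100
+ 1110110100000110
= 0110011110011010  (discard carry-out 1)
Result 0110011110011010: MSB = 0 → value 26522.
Addends (after negating the subtrahend) have opposite signs, so signed overflow cannot occur.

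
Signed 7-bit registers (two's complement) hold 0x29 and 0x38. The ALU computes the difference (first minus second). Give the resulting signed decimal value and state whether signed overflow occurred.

0x29 = 0101001 = 41 (signed)
0x38 = 0111000 = 56 (signed)
Subtract via negate-and-add: invert 0111000 + 1 = 1001000 (i.e. -56).
  0101001
+ 1001000
= 1110001
Result 1110001: MSB = 1 → 113 − 128 = -15.
Addends (after negating the subtrahend) have opposite signs, so signed overflow cannot occur.

-15; no overflow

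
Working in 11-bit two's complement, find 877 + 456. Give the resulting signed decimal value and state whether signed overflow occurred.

-715; overflow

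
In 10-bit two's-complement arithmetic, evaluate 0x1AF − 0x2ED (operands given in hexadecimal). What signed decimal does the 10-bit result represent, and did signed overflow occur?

-318; overflow

0x1AF = 0110101111 = 431 (signed)
0x2ED = 1011101101 = -275 (signed)
Subtract via negate-and-add: invert 1011101101 + 1 = 0100010011 (i.e. 275).
  0110101111
+ 0100010011
= 1011000010
Result 1011000010: MSB = 1 → 706 − 1024 = -318.
Both addends (after negating the subtrahend) are non-negative but the stored result is negative: signed overflow. The true value 431 − (-275) = 706 lies outside [-512, 511].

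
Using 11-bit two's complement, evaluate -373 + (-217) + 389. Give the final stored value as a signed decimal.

-201

-373 + (-217) = -590 (10110110010)
-590 + 389 = -201 (11100110111)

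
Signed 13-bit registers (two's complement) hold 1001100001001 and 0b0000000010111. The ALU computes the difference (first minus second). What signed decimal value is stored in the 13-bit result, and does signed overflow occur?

-3342; no overflow

1001100001001 = -3319 (signed)
0b0000000010111 → 0000000010111 = 23 (signed)
Subtract via negate-and-add: invert 0000000010111 + 1 = 1111111101001 (i.e. -23).
  1001100001001
+ 1111111101001
= 1001011110010  (discard carry-out 1)
Result 1001011110010: MSB = 1 → 4850 − 8192 = -3342.
Both addends (after negating the subtrahend) are negative and so is the stored result: no signed overflow.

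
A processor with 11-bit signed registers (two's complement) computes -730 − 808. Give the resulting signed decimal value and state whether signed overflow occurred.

-730 → 10100100110
808 → 01100101000
Subtract via negate-and-add: invert 01100101000 + 1 = 10011011000 (i.e. -808).
  10100100110
+ 10011011000
= 00111111110  (discard carry-out 1)
Result 00111111110: MSB = 0 → value 510.
Both addends (after negating the subtrahend) are negative but the stored result is non-negative: signed overflow. The true value -730 − 808 = -1538 lies outside [-1024, 1023].

510; overflow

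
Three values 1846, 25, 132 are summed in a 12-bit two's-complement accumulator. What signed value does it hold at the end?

1846 + 25 = 1871 (011101001111)
1871 + 132 = 2003 (011111010011)

2003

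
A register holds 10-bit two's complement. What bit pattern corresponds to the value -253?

|-253| = 253 = 0011111101 in 10 bits.
Invert the bits: 1100000010. Add 1: 1100000011.

1100000011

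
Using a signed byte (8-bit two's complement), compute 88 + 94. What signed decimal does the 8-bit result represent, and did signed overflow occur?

88 → 01011000
94 → 01011110
  01011000
+ 01011110
= 10110110
Result 10110110: MSB = 1 → 182 − 256 = -74.
Both addends are non-negative but the stored result is negative: signed overflow. The true value 88 + 94 = 182 lies outside [-128, 127].

-74; overflow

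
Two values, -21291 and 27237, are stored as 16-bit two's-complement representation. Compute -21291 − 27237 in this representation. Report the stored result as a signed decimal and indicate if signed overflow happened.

-21291 → 1010110011010101
27237 → 0110101001100101
Subtract via negate-and-add: invert 0110101001100101 + 1 = 1001010110011011 (i.e. -27237).
  1010110011010101
+ 1001010110011011
= 0100001001110000  (discard carry-out 1)
Result 0100001001110000: MSB = 0 → value 17008.
Both addends (after negating the subtrahend) are negative but the stored result is non-negative: signed overflow. The true value -21291 − 27237 = -48528 lies outside [-32768, 32767].

17008; overflow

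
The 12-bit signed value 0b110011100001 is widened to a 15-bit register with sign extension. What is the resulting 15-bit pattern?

MSB of 110011100001 is 1; replicate it into the new high bits.
111|110011100001 → 111110011100001 (still -799).

111110011100001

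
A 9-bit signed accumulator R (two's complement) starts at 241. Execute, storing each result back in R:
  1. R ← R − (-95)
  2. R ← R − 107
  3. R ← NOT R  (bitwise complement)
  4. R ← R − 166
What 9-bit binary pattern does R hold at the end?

001110100

Start: R = 241 = 011110001.
R = 241 − (-95) = 336; wraps to -176 = 101010000
R = -176 − 107 = -283; wraps to 229 = 011100101
R = NOT 011100101 = 100011010 = -230
R = -230 − 166 = -396; wraps to 116 = 001110100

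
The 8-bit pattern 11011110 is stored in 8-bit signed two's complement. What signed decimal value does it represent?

MSB is 1, so the value is negative.
Unsigned reading: 222. Subtract 2^8 = 256: 222 − 256 = -34.

-34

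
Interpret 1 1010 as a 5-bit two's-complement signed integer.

-6

MSB is 1, so the value is negative.
Unsigned reading: 26. Subtract 2^5 = 32: 26 − 32 = -6.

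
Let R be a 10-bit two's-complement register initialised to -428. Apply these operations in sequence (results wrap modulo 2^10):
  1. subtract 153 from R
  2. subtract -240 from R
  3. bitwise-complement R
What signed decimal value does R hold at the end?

Start: R = -428 = 1001010100.
R = -428 − 153 = -581; wraps to 443 = 0110111011
R = 443 − (-240) = 683; wraps to -341 = 1010101011
R = NOT 1010101011 = 0101010100 = 340

340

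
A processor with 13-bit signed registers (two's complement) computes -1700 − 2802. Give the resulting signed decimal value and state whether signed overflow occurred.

3690; overflow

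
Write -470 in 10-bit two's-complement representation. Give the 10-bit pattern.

1000101010

|-470| = 470 = 0111010110 in 10 bits.
Invert the bits: 1000101001. Add 1: 1000101010.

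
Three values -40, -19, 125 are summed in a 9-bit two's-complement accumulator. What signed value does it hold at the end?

-40 + (-19) = -59 (111000101)
-59 + 125 = 66 (001000010)

66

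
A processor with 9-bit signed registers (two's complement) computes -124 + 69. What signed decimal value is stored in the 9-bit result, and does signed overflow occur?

-55; no overflow

-124 → 110000100
69 → 001000101
  110000100
+ 001000101
= 111001001
Result 111001001: MSB = 1 → 457 − 512 = -55.
Addends have opposite signs, so signed overflow cannot occur.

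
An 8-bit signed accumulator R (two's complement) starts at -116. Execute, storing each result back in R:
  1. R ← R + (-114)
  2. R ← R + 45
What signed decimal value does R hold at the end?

Start: R = -116 = 10001100.
R = -116 + (-114) = -230; wraps to 26 = 00011010
R = 26 + 45 = 71 = 01000111

71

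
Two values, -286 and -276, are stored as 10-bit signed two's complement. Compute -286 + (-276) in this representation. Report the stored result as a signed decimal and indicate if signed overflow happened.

462; overflow

-286 → 1011100010
-276 → 1011101100
  1011100010
+ 1011101100
= 0111001110  (discard carry-out 1)
Result 0111001110: MSB = 0 → value 462.
Both addends are negative but the stored result is non-negative: signed overflow. The true value -286 + (-276) = -562 lies outside [-512, 511].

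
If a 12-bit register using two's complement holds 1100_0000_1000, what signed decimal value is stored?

-1016

MSB is 1, so the value is negative.
Invert: 001111110111. Add 1: 001111111000 = 1016. So the value is −1016.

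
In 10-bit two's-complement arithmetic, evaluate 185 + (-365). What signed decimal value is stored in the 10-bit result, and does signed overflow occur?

185 → 0010111001
-365 → 1010010011
  0010111001
+ 1010010011
= 1101001100
Result 1101001100: MSB = 1 → 844 − 1024 = -180.
Addends have opposite signs, so signed overflow cannot occur.

-180; no overflow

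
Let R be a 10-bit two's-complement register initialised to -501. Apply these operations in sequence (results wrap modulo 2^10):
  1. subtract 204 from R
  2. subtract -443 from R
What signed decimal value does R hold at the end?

-262

Start: R = -501 = 1000001011.
R = -501 − 204 = -705; wraps to 319 = 0100111111
R = 319 − (-443) = 762; wraps to -262 = 1011111010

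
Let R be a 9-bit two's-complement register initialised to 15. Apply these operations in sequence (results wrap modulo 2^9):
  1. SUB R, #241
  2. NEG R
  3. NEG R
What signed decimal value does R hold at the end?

Start: R = 15 = 000001111.
R = 15 − 241 = -226 = 100011110
R = −(-226) = 226 = 011100010
R = −(226) = -226 = 100011110

-226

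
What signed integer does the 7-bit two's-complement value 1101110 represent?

MSB is 1, so the value is negative.
Unsigned reading: 110. Subtract 2^7 = 128: 110 − 128 = -18.

-18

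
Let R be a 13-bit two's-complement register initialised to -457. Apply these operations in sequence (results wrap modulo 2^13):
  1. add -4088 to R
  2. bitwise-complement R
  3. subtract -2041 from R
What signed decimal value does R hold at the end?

-1607

Start: R = -457 = 1111000110111.
R = -457 + (-4088) = -4545; wraps to 3647 = 0111000111111
R = NOT 0111000111111 = 1000111000000 = -3648
R = -3648 − (-2041) = -1607 = 1100110111001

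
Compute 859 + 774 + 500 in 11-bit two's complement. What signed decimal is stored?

859 + 774 = 1633 → wraps to -415 (11001100001)
-415 + 500 = 85 (00001010101)

85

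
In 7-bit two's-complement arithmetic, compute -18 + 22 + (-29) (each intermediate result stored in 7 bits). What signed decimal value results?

-25

-18 + 22 = 4 (0000100)
4 + (-29) = -25 (1100111)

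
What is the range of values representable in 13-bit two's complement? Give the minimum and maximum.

Minimum: −2^12 = -4096.
Maximum: 2^12 − 1 = 4095.

min = -4096, max = 4095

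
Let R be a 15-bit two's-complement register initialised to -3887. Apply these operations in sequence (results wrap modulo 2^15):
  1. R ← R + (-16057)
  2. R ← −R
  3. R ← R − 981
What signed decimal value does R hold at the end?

Start: R = -3887 = 111000011010001.
R = -3887 + (-16057) = -19944; wraps to 12824 = 011001000011000
R = −(12824) = -12824 = 100110111101000
R = -12824 − 981 = -13805 = 100101000010011

-13805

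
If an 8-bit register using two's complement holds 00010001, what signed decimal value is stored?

17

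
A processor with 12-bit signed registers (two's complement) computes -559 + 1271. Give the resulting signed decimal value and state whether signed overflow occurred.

712; no overflow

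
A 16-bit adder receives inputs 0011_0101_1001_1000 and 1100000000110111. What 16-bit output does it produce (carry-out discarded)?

1111010111001111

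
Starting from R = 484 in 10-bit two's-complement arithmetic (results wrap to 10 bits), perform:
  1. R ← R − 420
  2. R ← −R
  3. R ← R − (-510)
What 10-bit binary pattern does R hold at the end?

Start: R = 484 = 0111100100.
R = 484 − 420 = 64 = 0001000000
R = −(64) = -64 = 1111000000
R = -64 − (-510) = 446 = 0110111110

0110111110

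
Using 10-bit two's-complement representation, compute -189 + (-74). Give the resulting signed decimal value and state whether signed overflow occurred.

-263; no overflow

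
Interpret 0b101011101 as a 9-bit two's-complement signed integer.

MSB is 1, so the value is negative.
Invert: 010100010. Add 1: 010100011 = 163. So the value is −163.

-163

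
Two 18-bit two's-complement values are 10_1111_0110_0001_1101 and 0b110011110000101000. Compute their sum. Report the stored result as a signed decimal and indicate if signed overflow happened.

-118203; no overflow

10_1111_0110_0001_1101 → 101111011000011101 = -68067 (signed)
0b110011110000101000 → 110011110000101000 = -50136 (signed)
  101111011000011101
+ 110011110000101000
= 100011001001000101  (discard carry-out 1)
Result 100011001001000101: MSB = 1 → 143941 − 262144 = -118203.
Both addends are negative and so is the stored result: no signed overflow.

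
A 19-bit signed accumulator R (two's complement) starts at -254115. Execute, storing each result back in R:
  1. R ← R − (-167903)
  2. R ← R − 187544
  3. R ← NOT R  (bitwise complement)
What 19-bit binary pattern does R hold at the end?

Start: R = -254115 = 1000001111101011101.
R = -254115 − (-167903) = -86212 = 1101010111100111100
R = -86212 − 187544 = -273756; wraps to 250532 = 0111101001010100100
R = NOT 0111101001010100100 = 1000010110101011011 = -250533

1000010110101011011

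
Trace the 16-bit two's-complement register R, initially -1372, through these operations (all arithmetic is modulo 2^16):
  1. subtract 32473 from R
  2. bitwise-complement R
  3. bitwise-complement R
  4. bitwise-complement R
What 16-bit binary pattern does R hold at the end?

1000010000110100

Start: R = -1372 = 1111101010100100.
R = -1372 − 32473 = -33845; wraps to 31691 = 0111101111001011
R = NOT 0111101111001011 = 1000010000110100 = -31692
R = NOT 1000010000110100 = 0111101111001011 = 31691
R = NOT 0111101111001011 = 1000010000110100 = -31692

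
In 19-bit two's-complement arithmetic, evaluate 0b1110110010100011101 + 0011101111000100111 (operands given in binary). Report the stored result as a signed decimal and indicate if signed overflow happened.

82756; no overflow

0b1110110010100011101 → 1110110010100011101 = -39651 (signed)
0011101111000100111 = 122407 (signed)
  1110110010100011101
+ 0011101111000100111
= 0010100001101000100  (discard carry-out 1)
Result 0010100001101000100: MSB = 0 → value 82756.
Addends have opposite signs, so signed overflow cannot occur.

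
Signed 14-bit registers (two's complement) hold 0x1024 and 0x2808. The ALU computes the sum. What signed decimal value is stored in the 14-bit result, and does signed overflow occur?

-2004; no overflow

0x1024 = 01000000100100 = 4132 (signed)
0x2808 = 10100000001000 = -6136 (signed)
  01000000100100
+ 10100000001000
= 11100000101100
Result 11100000101100: MSB = 1 → 14380 − 16384 = -2004.
Addends have opposite signs, so signed overflow cannot occur.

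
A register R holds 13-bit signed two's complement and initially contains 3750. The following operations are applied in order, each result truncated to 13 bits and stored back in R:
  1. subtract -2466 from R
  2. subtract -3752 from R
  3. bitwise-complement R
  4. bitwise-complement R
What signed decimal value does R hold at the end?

1776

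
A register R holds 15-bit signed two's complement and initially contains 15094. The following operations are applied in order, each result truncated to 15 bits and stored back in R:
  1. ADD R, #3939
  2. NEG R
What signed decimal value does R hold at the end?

Start: R = 15094 = 011101011110110.
R = 15094 + 3939 = 19033; wraps to -13735 = 100101001011001
R = −(-13735) = 13735 = 011010110100111

13735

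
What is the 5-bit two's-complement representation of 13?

01101

13 is non-negative, so write it directly in 5 bits: 01101.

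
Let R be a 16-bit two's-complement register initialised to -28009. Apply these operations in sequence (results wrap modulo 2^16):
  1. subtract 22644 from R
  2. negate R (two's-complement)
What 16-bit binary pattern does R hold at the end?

Start: R = -28009 = 1001001010010111.
R = -28009 − 22644 = -50653; wraps to 14883 = 0011101000100011
R = −(14883) = -14883 = 1100010111011101

1100010111011101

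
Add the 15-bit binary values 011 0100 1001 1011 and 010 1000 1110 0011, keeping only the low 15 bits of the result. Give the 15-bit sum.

  011010010011011
+ 010100011100011
= 101110101111110

101110101111110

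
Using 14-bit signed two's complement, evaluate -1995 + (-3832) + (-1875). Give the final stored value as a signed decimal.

-1995 + (-3832) = -5827 (10100100111101)
-5827 + (-1875) = -7702 (10000111101010)

-7702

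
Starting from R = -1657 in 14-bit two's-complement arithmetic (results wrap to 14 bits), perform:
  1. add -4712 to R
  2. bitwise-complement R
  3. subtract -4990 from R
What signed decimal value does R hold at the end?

-5026

Start: R = -1657 = 11100110000111.
R = -1657 + (-4712) = -6369 = 10011100011111
R = NOT 10011100011111 = 01100011100000 = 6368
R = 6368 − (-4990) = 11358; wraps to -5026 = 10110001011110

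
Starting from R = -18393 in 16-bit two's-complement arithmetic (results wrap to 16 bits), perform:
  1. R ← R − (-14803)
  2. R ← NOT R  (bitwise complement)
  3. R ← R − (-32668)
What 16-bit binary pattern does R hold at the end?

1000110110100001

Start: R = -18393 = 1011100000100111.
R = -18393 − (-14803) = -3590 = 1111000111111010
R = NOT 1111000111111010 = 0000111000000101 = 3589
R = 3589 − (-32668) = 36257; wraps to -29279 = 1000110110100001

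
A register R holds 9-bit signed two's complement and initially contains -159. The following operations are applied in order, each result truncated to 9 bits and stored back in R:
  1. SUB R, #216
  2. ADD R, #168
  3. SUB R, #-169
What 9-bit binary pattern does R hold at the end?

111011010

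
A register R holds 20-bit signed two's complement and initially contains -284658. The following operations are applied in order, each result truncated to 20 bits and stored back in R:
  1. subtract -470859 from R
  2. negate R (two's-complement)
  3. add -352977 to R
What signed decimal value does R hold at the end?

509398

Start: R = -284658 = 10111010100000001110.
R = -284658 − (-470859) = 186201 = 00101101011101011001
R = −(186201) = -186201 = 11010010100010100111
R = -186201 + (-352977) = -539178; wraps to 509398 = 01111100010111010110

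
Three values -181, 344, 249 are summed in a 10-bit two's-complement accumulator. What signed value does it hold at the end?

412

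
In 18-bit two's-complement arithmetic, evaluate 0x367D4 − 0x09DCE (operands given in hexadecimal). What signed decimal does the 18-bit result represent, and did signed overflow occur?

0x367D4 = 110110011111010100 = -38956 (signed)
0x09DCE = 001001110111001110 = 40398 (signed)
Subtract via negate-and-add: invert 001001110111001110 + 1 = 110110001000110010 (i.e. -40398).
  110110011111010100
+ 110110001000110010
= 101100101000000110  (discard carry-out 1)
Result 101100101000000110: MSB = 1 → 182790 − 262144 = -79354.
Both addends (after negating the subtrahend) are negative and so is the stored result: no signed overflow.

-79354; no overflow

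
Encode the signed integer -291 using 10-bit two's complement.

|-291| = 291 = 0100100011 in 10 bits.
Invert the bits: 1011011100. Add 1: 1011011101.
Check: 1011011101 reads as 733 − 1024 = -291.

1011011101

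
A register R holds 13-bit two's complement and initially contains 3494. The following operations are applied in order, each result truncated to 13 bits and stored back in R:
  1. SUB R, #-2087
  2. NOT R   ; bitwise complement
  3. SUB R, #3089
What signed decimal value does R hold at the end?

Start: R = 3494 = 0110110100110.
R = 3494 − (-2087) = 5581; wraps to -2611 = 1010111001101
R = NOT 1010111001101 = 0101000110010 = 2610
R = 2610 − 3089 = -479 = 1111000100001

-479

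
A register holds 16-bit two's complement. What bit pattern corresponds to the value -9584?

1101101010010000

|-9584| = 9584 = 0010010101110000 in 16 bits.
Invert the bits: 1101101010001111. Add 1: 1101101010010000.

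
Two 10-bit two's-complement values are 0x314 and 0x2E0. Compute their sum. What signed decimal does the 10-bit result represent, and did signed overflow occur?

500; overflow

0x314 = 1100010100 = -236 (signed)
0x2E0 = 1011100000 = -288 (signed)
  1100010100
+ 1011100000
= 0111110100  (discard carry-out 1)
Result 0111110100: MSB = 0 → value 500.
Both addends are negative but the stored result is non-negative: signed overflow. The true value -236 + (-288) = -524 lies outside [-512, 511].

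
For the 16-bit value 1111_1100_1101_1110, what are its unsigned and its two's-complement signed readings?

Unsigned: 1111110011011110 = 64734.
Signed: MSB=1 → 64734 − 65536 = -802.

unsigned = 64734, signed = -802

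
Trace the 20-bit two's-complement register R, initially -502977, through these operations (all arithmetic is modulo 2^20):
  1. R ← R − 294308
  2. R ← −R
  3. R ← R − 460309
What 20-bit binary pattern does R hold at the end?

01010010010001010000

Start: R = -502977 = 10000101001100111111.
R = -502977 − 294308 = -797285; wraps to 251291 = 00111101010110011011
R = −(251291) = -251291 = 11000010101001100101
R = -251291 − 460309 = -711600; wraps to 336976 = 01010010010001010000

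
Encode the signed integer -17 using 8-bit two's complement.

11101111

|-17| = 17 = 00010001 in 8 bits.
Invert the bits: 11101110. Add 1: 11101111.
Check: 11101111 reads as 239 − 256 = -17.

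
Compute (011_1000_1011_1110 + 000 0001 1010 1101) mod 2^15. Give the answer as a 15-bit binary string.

011101001101011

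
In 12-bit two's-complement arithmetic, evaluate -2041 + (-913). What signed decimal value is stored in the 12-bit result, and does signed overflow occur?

-2041 → 100000000111
-913 → 110001101111
  100000000111
+ 110001101111
= 010001110110  (discard carry-out 1)
Result 010001110110: MSB = 0 → value 1142.
Both addends are negative but the stored result is non-negative: signed overflow. The true value -2041 + (-913) = -2954 lies outside [-2048, 2047].

1142; overflow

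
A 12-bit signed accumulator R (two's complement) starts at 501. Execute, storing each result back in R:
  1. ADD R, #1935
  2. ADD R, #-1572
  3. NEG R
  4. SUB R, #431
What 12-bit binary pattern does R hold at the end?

101011110001

Start: R = 501 = 000111110101.
R = 501 + 1935 = 2436; wraps to -1660 = 100110000100
R = -1660 + (-1572) = -3232; wraps to 864 = 001101100000
R = −(864) = -864 = 110010100000
R = -864 − 431 = -1295 = 101011110001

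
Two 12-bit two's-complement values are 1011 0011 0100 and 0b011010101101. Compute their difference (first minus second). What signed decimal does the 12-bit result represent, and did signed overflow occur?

1011 0011 0100 → 101100110100 = -1228 (signed)
0b011010101101 → 011010101101 = 1709 (signed)
Subtract via negate-and-add: invert 011010101101 + 1 = 100101010011 (i.e. -1709).
  101100110100
+ 100101010011
= 010010000111  (discard carry-out 1)
Result 010010000111: MSB = 0 → value 1159.
Both addends (after negating the subtrahend) are negative but the stored result is non-negative: signed overflow. The true value -1228 − 1709 = -2937 lies outside [-2048, 2047].

1159; overflow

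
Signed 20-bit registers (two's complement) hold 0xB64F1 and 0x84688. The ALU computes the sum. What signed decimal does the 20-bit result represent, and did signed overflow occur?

240505; overflow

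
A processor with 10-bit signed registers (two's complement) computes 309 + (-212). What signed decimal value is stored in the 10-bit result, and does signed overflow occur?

97; no overflow

309 → 0100110101
-212 → 1100101100
  0100110101
+ 1100101100
= 0001100001  (discard carry-out 1)
Result 0001100001: MSB = 0 → value 97.
Addends have opposite signs, so signed overflow cannot occur.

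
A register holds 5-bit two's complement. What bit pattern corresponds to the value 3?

3 is non-negative, so write it directly in 5 bits: 00011.

00011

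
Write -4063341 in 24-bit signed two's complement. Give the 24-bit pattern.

110000011111111110010011

|-4063341| = 4063341 = 001111100000000001101101 in 24 bits.
Invert the bits: 110000011111111110010010. Add 1: 110000011111111110010011.
Check: 110000011111111110010011 reads as 12713875 − 16777216 = -4063341.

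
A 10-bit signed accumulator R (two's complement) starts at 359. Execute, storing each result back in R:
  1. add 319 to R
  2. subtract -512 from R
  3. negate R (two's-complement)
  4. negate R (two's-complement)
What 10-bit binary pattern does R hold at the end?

Start: R = 359 = 0101100111.
R = 359 + 319 = 678; wraps to -346 = 1010100110
R = -346 − (-512) = 166 = 0010100110
R = −(166) = -166 = 1101011010
R = −(-166) = 166 = 0010100110

0010100110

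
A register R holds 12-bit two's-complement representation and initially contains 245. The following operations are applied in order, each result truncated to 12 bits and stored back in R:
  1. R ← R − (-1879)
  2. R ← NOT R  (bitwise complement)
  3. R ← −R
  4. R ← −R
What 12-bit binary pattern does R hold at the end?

011110110011

Start: R = 245 = 000011110101.
R = 245 − (-1879) = 2124; wraps to -1972 = 100001001100
R = NOT 100001001100 = 011110110011 = 1971
R = −(1971) = -1971 = 100001001101
R = −(-1971) = 1971 = 011110110011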